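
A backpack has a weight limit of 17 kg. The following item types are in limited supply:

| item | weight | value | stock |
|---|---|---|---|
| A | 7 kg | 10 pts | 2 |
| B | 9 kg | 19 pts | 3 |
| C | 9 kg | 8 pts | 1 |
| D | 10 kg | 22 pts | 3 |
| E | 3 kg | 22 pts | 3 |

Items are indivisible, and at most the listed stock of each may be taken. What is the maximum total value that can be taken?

76 pts

Top feasible selections:
- 1×A + 3×E: weight 16, value 76
- 3×E: weight 9, value 66
Best: 76 pts.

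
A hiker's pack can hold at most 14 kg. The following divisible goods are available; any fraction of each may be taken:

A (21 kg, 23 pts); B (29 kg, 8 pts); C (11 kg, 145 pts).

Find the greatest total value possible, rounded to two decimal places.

Take in order of value per unit:
- C (145/11 per unit): all 11 → value 145, running total 145.00
- A (23/21 per unit): 3 of 21 → value 3×23/21 = 3.2857, running total 148.29
Total 148.29.

148.29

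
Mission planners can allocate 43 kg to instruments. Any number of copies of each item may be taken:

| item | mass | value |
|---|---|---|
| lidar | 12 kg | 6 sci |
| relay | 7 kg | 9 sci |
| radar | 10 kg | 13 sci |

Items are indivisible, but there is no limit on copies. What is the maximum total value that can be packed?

Best value-per-unit is radar at 13/10; filling with it alone gives 4×13 = 52.
Optimal mix: 6×relay → mass 42, value 54.

54 sci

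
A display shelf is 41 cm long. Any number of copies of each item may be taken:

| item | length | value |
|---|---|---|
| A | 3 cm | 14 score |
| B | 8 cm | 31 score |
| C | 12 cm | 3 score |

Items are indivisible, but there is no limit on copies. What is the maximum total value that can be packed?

Best value-per-unit is A at 14/3; filling with it alone gives 13×14 = 182.
Optimal mix: 11×A + 1×B → length 41, value 185.

185 score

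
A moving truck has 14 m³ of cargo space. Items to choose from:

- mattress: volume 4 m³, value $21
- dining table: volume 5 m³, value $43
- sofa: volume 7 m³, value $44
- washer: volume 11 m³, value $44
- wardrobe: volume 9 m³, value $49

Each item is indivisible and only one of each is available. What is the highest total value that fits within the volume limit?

$92

Check high-value combinations within 14 m³:
- dining table+wardrobe: volume 5+9=14, value 43+49=92
- dining table+sofa: volume 5+7=12, value 43+44=87
- mattress+wardrobe: volume 4+9=13, value 21+49=70
- mattress+sofa: volume 4+7=11, value 21+44=65
Best: $92.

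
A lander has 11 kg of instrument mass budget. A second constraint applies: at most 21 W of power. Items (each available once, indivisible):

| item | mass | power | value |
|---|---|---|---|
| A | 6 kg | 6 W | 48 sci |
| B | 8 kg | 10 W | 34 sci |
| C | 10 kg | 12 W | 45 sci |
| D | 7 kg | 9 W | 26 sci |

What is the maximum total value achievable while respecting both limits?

48 sci

Feasible sets respecting both limits:
- A: mass 6, power 6, value 48
- C: mass 10, power 12, value 45
- B: mass 8, power 10, value 34
- D: mass 7, power 9, value 26
Best: 48 sci.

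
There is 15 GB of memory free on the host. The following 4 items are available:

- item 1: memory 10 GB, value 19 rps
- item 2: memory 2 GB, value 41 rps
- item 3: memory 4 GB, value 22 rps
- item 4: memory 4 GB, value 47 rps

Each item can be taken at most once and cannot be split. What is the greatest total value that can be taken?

110 rps

Check high-value combinations within 15 GB:
- item 2+item 3+item 4: memory 2+4+4=10, value 41+22+47=110
- item 2+item 4: memory 2+4=6, value 41+47=88
- item 3+item 4: memory 4+4=8, value 22+47=69
- item 1+item 4: memory 10+4=14, value 19+47=66
Best: 110 rps.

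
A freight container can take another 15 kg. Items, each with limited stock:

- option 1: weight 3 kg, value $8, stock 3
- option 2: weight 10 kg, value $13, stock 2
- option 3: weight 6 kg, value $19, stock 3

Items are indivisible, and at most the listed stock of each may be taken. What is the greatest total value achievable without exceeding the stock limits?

Top feasible selections:
- 1×option 1 + 2×option 3: weight 15, value 46
- 3×option 1 + 1×option 3: weight 15, value 43
Best: $46.

$46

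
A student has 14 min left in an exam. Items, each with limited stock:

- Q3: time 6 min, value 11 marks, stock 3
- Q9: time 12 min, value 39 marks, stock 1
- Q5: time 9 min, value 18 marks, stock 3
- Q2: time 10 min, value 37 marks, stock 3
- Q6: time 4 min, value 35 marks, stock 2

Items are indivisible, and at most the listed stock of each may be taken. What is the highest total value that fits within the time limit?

Best selections within time 14 and stock limits:
- 1×Q3 + 2×Q6: time 14, value 81
- 1×Q2 + 1×Q6: time 14, value 72
- 2×Q6: time 8, value 70
- 1×Q5 + 1×Q6: time 13, value 53
Best: 81 marks.

81 marks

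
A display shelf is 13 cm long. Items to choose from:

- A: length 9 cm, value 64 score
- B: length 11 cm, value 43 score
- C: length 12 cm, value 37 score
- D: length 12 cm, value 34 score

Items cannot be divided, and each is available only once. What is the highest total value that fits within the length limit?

64 score

This is a 0/1 knapsack; check combinations near the capacity.
- A: length 9, value 64
- B: length 11, value 43
- C: length 12, value 37
Best: 64 score.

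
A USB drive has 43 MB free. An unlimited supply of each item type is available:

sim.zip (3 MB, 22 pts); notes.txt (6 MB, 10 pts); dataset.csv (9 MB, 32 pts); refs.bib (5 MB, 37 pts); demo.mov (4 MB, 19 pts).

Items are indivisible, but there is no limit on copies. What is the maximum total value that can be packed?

318 pts

Best value-per-unit is refs.bib at 37/5; filling with it alone gives 8×37 = 296.
Optimal mix: 1×sim.zip + 8×refs.bib → size 43, value 318.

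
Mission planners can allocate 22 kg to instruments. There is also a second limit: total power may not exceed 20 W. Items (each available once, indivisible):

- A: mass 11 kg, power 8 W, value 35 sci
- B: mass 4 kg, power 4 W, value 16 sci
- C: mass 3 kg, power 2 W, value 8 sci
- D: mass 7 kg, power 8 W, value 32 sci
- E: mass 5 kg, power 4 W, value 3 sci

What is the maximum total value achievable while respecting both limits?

Feasible sets respecting both limits:
- A+B+D: mass 22, power 20, value 83
- A+C+D: mass 21, power 18, value 75
- A+D: mass 18, power 16, value 67
Best: 83 sci.

83 sci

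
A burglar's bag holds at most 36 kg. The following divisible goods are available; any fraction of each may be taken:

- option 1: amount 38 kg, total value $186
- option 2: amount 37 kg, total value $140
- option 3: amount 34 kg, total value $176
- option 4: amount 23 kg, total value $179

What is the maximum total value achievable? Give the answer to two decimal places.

Take in order of value per unit:
- option 4 (179/23 per unit): all 23 → value 179, running total 179.00
- option 3 (176/34 per unit): 13 of 34 → value 13×176/34 = 67.2941, running total 246.29
Total 246.29.

246.29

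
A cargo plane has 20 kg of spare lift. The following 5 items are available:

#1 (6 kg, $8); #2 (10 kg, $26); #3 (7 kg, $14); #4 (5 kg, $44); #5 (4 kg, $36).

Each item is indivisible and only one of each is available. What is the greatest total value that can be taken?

Check high-value combinations within 20 kg:
- #2+#4+#5: weight 10+5+4=19, value 26+44+36=106
- #3+#4+#5: weight 7+5+4=16, value 14+44+36=94
- #1+#4+#5: weight 6+5+4=15, value 8+44+36=88
Best: $106.

$106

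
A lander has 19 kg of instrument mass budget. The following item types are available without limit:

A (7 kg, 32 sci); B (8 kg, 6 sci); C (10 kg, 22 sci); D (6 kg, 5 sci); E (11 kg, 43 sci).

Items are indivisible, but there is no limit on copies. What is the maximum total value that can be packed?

Best value-per-unit is A at 32/7; filling with it alone gives 2×32 = 64.
Optimal mix: 1×A + 1×E → mass 18, value 75.

75 sci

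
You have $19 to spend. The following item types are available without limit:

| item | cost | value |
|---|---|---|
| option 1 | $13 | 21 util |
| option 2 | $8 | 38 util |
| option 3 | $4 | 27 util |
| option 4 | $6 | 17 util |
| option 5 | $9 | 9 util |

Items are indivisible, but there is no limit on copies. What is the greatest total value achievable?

Best value-per-unit is option 3 at 27/4, and filling with it alone uses cost 4×4=16. No mix of the others beats 4×27 = 108.

108 util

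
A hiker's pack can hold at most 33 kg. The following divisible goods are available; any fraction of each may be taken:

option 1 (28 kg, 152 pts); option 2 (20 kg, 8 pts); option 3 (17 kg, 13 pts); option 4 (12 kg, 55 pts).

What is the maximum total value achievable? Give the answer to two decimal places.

174.92

Take in order of value per unit:
- option 1 (152/28 per unit): all 28 → value 152, running total 152.00
- option 4 (55/12 per unit): 5 of 12 → value 5×55/12 = 22.9167, running total 174.92
Total 174.92.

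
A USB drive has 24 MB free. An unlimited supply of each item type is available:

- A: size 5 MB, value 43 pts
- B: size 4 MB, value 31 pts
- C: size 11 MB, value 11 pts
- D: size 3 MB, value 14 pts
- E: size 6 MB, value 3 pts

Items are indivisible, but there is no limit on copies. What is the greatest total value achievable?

203 pts

Best value-per-unit is A at 43/5; filling with it alone gives 4×43 = 172.
Optimal mix: 4×A + 1×B → size 24, value 203.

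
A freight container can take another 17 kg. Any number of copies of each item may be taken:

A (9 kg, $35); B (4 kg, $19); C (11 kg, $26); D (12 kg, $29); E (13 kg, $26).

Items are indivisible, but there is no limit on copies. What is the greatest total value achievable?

$76

Best value-per-unit is B at 19/4, and filling with it alone uses weight 4×4=16. No mix of the others beats 4×19 = 76.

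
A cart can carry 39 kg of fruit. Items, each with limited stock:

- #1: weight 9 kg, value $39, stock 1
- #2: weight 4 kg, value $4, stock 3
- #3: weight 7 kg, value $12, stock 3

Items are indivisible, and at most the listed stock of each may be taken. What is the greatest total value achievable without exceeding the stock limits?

Best selections within weight 39 and stock limits:
- 1×#1 + 2×#2 + 3×#3: weight 38, value 83
- 1×#1 + 1×#2 + 3×#3: weight 34, value 79
- 1×#1 + 3×#3: weight 30, value 75
- 1×#1 + 3×#2 + 2×#3: weight 35, value 75
Best: $83.

$83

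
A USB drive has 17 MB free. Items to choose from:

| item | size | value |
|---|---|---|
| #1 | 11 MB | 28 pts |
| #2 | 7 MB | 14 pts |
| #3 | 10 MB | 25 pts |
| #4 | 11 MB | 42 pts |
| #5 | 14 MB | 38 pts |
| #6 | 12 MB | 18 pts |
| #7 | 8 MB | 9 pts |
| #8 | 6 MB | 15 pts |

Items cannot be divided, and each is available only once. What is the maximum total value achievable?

Check high-value combinations within 17 MB:
- #4+#8: size 11+6=17, value 42+15=57
- #1+#8: size 11+6=17, value 28+15=43
- #4: size 11, value 42
- #3+#8: size 10+6=16, value 25+15=40
- #2+#3: size 7+10=17, value 14+25=39
Best: 57 pts.

57 pts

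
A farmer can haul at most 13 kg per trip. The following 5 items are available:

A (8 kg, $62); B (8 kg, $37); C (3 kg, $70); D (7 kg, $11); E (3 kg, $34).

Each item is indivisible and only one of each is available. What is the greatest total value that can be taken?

Check high-value combinations within 13 kg:
- A+C: weight 8+3=11, value 62+70=132
- C+D+E: weight 3+7+3=13, value 70+11+34=115
- B+C: weight 8+3=11, value 37+70=107
- C+E: weight 3+3=6, value 70+34=104
Best: $132.

$132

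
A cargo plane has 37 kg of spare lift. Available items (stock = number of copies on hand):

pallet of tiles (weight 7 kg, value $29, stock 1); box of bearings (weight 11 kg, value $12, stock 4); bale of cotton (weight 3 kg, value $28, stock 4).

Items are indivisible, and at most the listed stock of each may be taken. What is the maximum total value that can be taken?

Top feasible selections:
- 1×pallet of tiles + 1×box of bearings + 4×bale of cotton: weight 30, value 153
- 1×pallet of tiles + 4×bale of cotton: weight 19, value 141
- 2×box of bearings + 4×bale of cotton: weight 34, value 136
- 1×pallet of tiles + 1×box of bearings + 3×bale of cotton: weight 27, value 125
Best: $153.

$153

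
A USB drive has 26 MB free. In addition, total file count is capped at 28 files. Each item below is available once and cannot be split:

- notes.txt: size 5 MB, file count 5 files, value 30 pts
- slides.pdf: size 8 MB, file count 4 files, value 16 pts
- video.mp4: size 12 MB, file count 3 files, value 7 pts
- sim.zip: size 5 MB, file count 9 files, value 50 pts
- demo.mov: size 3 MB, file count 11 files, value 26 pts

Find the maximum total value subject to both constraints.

113 pts

Feasible sets respecting both limits:
- notes.txt+video.mp4+sim.zip+demo.mov: size 25, file count 28, value 113
- notes.txt+sim.zip+demo.mov: size 13, file count 25, value 106
- notes.txt+slides.pdf+sim.zip: size 18, file count 18, value 96
Best: 113 pts.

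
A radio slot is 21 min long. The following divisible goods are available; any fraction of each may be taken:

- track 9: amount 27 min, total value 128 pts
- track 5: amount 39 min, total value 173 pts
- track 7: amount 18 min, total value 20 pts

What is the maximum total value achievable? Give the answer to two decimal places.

Take in order of value per unit:
- track 9 (128/27 per unit): 21 of 27 → value 21×128/27 = 99.5556, running total 99.56
Total 99.56.

99.56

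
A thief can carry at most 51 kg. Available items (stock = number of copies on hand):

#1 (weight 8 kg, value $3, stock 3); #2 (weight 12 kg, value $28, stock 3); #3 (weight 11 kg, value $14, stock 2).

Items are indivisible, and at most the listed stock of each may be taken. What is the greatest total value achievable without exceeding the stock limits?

Best selections within weight 51 and stock limits:
- 3×#2 + 1×#3: weight 47, value 98
- 1×#1 + 3×#2: weight 44, value 87
- 3×#2: weight 36, value 84
Best: $98.

$98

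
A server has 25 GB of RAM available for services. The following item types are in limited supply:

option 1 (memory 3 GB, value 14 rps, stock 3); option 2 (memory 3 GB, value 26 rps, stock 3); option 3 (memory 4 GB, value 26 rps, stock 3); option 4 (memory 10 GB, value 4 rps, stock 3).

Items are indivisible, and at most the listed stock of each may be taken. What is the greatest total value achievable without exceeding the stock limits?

170 rps

Best selections within memory 25 and stock limits:
- 1×option 1 + 3×option 2 + 3×option 3: memory 24, value 170
- 2×option 1 + 3×option 2 + 2×option 3: memory 23, value 158
- 2×option 1 + 2×option 2 + 3×option 3: memory 24, value 158
- 3×option 2 + 3×option 3: memory 21, value 156
Best: 170 rps.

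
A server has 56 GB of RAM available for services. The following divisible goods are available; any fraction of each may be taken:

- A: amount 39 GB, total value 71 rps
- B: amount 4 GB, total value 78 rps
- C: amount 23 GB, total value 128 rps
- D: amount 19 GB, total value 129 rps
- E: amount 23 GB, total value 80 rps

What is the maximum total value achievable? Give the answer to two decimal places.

369.78

Take in order of value per unit:
- B (78/4 per unit): all 4 → value 78, running total 78.00
- D (129/19 per unit): all 19 → value 129, running total 207.00
- C (128/23 per unit): all 23 → value 128, running total 335.00
- E (80/23 per unit): 10 of 23 → value 10×80/23 = 34.7826, running total 369.78
Total 369.78.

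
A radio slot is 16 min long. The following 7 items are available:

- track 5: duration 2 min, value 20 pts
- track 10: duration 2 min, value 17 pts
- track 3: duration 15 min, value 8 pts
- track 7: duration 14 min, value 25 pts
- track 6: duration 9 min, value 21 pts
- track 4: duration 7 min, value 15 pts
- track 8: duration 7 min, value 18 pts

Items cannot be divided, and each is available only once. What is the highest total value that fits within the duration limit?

58 pts

This is a 0/1 knapsack; check combinations near the capacity.
- track 5+track 10+track 6: duration 2+2+9=13, value 20+17+21=58
- track 5+track 10+track 8: duration 2+2+7=11, value 20+17+18=55
- track 5+track 4+track 8: duration 2+7+7=16, value 20+15+18=53
- track 5+track 10+track 4: duration 2+2+7=11, value 20+17+15=52
- track 10+track 4+track 8: duration 2+7+7=16, value 17+15+18=50
Best: 58 pts.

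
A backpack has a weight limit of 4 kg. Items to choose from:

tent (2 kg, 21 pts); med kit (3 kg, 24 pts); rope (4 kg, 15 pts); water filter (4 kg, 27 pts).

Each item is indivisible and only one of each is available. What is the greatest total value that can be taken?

This is a 0/1 knapsack; check combinations near the capacity.
- water filter: weight 4, value 27
- med kit: weight 3, value 24
- tent: weight 2, value 21
- rope: weight 4, value 15
Best: 27 pts.

27 pts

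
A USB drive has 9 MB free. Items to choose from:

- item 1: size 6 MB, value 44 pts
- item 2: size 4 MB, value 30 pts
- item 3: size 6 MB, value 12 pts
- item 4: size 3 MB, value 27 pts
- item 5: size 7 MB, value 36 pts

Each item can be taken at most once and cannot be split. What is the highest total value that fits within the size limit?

Check high-value combinations within 9 MB:
- item 1+item 4: size 6+3=9, value 44+27=71
- item 2+item 4: size 4+3=7, value 30+27=57
- item 1: size 6, value 44
Best: 71 pts.

71 pts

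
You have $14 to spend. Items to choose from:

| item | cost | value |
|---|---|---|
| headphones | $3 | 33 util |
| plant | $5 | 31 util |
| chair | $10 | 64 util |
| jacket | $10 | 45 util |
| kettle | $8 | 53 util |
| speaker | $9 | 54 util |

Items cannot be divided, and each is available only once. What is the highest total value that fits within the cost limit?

This is a 0/1 knapsack; check combinations near the capacity.
- headphones+chair: cost 3+10=13, value 33+64=97
- headphones+speaker: cost 3+9=12, value 33+54=87
- headphones+kettle: cost 3+8=11, value 33+53=86
- plant+speaker: cost 5+9=14, value 31+54=85
Best: 97 util.

97 util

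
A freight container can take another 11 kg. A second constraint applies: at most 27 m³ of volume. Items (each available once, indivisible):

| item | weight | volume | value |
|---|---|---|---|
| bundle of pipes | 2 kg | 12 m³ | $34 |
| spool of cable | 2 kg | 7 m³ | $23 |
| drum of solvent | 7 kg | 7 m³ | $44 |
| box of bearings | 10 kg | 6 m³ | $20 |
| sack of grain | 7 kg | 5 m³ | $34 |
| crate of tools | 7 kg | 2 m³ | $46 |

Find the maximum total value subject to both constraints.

Feasible sets respecting both limits:
- bundle of pipes+spool of cable+crate of tools: weight 11, volume 21, value 103
- bundle of pipes+spool of cable+drum of solvent: weight 11, volume 26, value 101
- bundle of pipes+spool of cable+sack of grain: weight 11, volume 24, value 91
- bundle of pipes+crate of tools: weight 9, volume 14, value 80
Best: $103.

$103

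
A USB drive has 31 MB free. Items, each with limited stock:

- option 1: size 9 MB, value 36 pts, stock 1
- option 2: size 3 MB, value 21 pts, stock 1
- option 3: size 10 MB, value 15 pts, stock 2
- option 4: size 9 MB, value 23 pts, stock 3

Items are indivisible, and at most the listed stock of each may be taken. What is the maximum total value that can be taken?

103 pts

Top feasible selections:
- 1×option 1 + 1×option 2 + 2×option 4: size 30, value 103
- 1×option 1 + 1×option 2 + 1×option 3 + 1×option 4: size 31, value 95
- 1×option 2 + 3×option 4: size 30, value 90
Best: 103 pts.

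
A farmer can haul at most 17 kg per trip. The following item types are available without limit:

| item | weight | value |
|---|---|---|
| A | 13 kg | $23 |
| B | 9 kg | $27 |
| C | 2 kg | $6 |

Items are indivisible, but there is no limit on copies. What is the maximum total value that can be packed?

Best value-per-unit is B at 27/9; filling with it alone gives 1×27 = 27.
Optimal mix: 1×B + 4×C → weight 17, value 51.

$51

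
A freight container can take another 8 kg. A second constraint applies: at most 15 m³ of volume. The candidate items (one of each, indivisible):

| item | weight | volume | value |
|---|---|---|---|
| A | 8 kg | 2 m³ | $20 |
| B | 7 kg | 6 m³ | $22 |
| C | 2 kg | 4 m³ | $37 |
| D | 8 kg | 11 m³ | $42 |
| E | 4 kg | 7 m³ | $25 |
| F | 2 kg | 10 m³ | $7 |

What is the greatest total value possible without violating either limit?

Feasible sets respecting both limits:
- C+E: weight 6, volume 11, value 62
- C+F: weight 4, volume 14, value 44
- D: weight 8, volume 11, value 42
Best: $62.

$62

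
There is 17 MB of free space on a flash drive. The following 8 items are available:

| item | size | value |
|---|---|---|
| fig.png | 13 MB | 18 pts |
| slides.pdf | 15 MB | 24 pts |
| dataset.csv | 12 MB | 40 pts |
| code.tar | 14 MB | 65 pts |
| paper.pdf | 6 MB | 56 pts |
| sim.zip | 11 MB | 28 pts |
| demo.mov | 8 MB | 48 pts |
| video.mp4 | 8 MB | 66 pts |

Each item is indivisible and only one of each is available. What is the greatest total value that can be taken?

This is a 0/1 knapsack; check combinations near the capacity.
- paper.pdf+video.mp4: size 6+8=14, value 56+66=122
- demo.mov+video.mp4: size 8+8=16, value 48+66=114
- paper.pdf+demo.mov: size 6+8=14, value 56+48=104
- paper.pdf+sim.zip: size 6+11=17, value 56+28=84
Best: 122 pts.

122 pts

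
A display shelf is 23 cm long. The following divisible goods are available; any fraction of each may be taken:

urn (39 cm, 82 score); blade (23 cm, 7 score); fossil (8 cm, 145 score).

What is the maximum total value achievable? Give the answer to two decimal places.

Take in order of value per unit:
- fossil (145/8 per unit): all 8 → value 145, running total 145.00
- urn (82/39 per unit): 15 of 39 → value 15×82/39 = 31.5385, running total 176.54
Total 176.54.

176.54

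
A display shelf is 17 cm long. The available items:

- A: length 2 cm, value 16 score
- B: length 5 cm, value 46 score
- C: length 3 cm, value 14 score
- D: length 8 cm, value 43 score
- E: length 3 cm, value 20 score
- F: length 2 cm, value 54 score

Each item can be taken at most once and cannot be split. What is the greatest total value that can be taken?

Check high-value combinations within 17 cm:
- A+B+D+F: length 2+5+8+2=17, value 16+46+43+54=159
- A+B+C+E+F: length 2+5+3+3+2=15, value 16+46+14+20+54=150
- B+D+F: length 5+8+2=15, value 46+43+54=143
Best: 159 score.

159 score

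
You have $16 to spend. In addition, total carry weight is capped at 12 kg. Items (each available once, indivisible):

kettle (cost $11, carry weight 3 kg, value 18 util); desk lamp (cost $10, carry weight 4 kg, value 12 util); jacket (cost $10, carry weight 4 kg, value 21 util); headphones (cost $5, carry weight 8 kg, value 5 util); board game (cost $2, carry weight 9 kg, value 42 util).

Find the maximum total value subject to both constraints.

60 util

Feasible sets respecting both limits:
- kettle+board game: cost 13, carry weight 12, value 60
- board game: cost 2, carry weight 9, value 42
- jacket+headphones: cost 15, carry weight 12, value 26
Best: 60 util.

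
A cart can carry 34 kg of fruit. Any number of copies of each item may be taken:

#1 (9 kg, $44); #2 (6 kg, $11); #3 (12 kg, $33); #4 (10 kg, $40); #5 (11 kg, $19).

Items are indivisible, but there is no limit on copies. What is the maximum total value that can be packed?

Best value-per-unit is #1 at 44/9; filling with it alone gives 3×44 = 132.
Optimal mix: 3×#1 + 1×#2 → weight 33, value 143.

$143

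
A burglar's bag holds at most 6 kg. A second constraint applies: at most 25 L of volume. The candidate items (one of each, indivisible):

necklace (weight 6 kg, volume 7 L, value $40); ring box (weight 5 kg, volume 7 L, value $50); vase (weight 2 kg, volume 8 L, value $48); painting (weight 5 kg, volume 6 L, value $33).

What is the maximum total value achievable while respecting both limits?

$50

Feasible sets respecting both limits:
- ring box: weight 5, volume 7, value 50
- vase: weight 2, volume 8, value 48
- necklace: weight 6, volume 7, value 40
- painting: weight 5, volume 6, value 33
Best: $50.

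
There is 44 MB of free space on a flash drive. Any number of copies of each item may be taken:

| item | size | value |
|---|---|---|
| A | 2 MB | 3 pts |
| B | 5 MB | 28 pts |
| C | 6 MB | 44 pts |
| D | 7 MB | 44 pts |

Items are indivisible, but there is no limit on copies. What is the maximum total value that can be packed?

311 pts

Best value-per-unit is C at 44/6; filling with it alone gives 7×44 = 308.
Optimal mix: 1×A + 7×C → size 44, value 311.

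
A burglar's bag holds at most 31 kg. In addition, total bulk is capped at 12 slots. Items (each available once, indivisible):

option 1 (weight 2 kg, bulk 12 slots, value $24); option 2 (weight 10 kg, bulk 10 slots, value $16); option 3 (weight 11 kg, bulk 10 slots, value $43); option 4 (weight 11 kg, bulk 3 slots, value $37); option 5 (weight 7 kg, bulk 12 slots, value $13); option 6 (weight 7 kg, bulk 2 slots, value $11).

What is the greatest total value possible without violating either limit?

$54

Feasible sets respecting both limits:
- option 3+option 6: weight 18, bulk 12, value 54
- option 4+option 6: weight 18, bulk 5, value 48
- option 3: weight 11, bulk 10, value 43
- option 4: weight 11, bulk 3, value 37
Best: $54.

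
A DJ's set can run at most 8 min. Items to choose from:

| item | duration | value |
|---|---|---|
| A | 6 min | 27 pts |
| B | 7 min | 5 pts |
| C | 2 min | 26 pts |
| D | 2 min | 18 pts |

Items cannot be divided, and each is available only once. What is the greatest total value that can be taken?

53 pts

Check high-value combinations within 8 min:
- A+C: duration 6+2=8, value 27+26=53
- A+D: duration 6+2=8, value 27+18=45
- C+D: duration 2+2=4, value 26+18=44
- A: duration 6, value 27
- C: duration 2, value 26
Best: 53 pts.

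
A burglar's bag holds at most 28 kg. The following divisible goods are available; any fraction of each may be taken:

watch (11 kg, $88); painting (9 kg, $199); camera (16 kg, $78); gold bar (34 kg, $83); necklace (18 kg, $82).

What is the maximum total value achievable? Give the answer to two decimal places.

Take in order of value per unit:
- painting (199/9 per unit): all 9 → value 199, running total 199.00
- watch (88/11 per unit): all 11 → value 88, running total 287.00
- camera (78/16 per unit): 8 of 16 → value 8×78/16 = 39.0000, running total 326.00
Total 326.00.

326.00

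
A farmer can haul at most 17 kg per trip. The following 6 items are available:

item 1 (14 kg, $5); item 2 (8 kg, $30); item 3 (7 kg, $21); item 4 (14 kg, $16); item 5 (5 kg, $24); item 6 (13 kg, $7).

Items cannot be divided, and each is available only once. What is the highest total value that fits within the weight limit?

This is a 0/1 knapsack; check combinations near the capacity.
- item 2+item 5: weight 8+5=13, value 30+24=54
- item 2+item 3: weight 8+7=15, value 30+21=51
- item 3+item 5: weight 7+5=12, value 21+24=45
- item 2: weight 8, value 30
- item 5: weight 5, value 24
Best: $54.

$54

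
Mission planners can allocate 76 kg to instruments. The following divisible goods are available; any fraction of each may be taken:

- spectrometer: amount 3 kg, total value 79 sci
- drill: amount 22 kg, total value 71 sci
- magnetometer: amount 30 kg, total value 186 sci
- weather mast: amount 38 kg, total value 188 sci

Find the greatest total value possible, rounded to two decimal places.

469.14

Take in order of value per unit:
- spectrometer (79/3 per unit): all 3 → value 79, running total 79.00
- magnetometer (186/30 per unit): all 30 → value 186, running total 265.00
- weather mast (188/38 per unit): all 38 → value 188, running total 453.00
- drill (71/22 per unit): 5 of 22 → value 5×71/22 = 16.1364, running total 469.14
Total 469.14.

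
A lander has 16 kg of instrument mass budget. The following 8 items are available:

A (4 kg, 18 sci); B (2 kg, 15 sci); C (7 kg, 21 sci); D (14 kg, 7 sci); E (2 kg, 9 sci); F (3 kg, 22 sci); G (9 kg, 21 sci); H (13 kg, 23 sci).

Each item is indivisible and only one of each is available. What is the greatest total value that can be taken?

76 sci

Check high-value combinations within 16 kg:
- A+B+C+F: mass 4+2+7+3=16, value 18+15+21+22=76
- A+C+E+F: mass 4+7+2+3=16, value 18+21+9+22=70
- B+C+E+F: mass 2+7+2+3=14, value 15+21+9+22=67
Best: 76 sci.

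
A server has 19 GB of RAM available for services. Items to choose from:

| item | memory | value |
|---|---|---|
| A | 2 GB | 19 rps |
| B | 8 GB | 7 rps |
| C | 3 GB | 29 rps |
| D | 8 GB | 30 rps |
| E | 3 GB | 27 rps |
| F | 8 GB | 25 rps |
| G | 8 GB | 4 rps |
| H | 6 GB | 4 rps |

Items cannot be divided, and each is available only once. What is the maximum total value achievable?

105 rps

Check high-value combinations within 19 GB:
- A+C+D+E: memory 2+3+8+3=16, value 19+29+30+27=105
- A+C+E+F: memory 2+3+3+8=16, value 19+29+27+25=100
- C+D+E: memory 3+8+3=14, value 29+30+27=86
- C+D+F: memory 3+8+8=19, value 29+30+25=84
- A+B+C+E: memory 2+8+3+3=16, value 19+7+29+27=82
Best: 105 rps.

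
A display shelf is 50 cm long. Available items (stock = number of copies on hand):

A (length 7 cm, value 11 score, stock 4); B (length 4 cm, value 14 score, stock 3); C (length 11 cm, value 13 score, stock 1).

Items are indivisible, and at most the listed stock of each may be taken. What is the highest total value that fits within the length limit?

88 score

Top feasible selections:
- 3×A + 3×B + 1×C: length 44, value 88
- 4×A + 3×B: length 40, value 86
- 4×A + 2×B + 1×C: length 47, value 85
Best: 88 score.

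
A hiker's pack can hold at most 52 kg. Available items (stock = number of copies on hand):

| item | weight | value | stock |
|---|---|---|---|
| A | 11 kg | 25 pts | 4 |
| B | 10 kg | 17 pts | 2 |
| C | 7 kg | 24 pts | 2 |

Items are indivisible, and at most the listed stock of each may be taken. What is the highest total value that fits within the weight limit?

124 pts

Best selections within weight 52 and stock limits:
- 4×A + 1×C: weight 51, value 124
- 3×A + 2×C: weight 47, value 123
Best: 124 pts.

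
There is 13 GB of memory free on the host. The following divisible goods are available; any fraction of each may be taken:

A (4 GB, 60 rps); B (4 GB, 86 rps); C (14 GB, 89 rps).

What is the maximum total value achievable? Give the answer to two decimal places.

177.79

Take in order of value per unit:
- B (86/4 per unit): all 4 → value 86, running total 86.00
- A (60/4 per unit): all 4 → value 60, running total 146.00
- C (89/14 per unit): 5 of 14 → value 5×89/14 = 31.7857, running total 177.79
Total 177.79.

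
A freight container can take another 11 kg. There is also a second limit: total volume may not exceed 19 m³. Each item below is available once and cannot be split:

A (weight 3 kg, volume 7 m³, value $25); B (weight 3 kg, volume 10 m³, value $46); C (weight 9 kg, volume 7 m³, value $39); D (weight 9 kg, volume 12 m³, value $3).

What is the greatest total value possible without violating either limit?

Feasible sets respecting both limits:
- A+B: weight 6, volume 17, value 71
- B: weight 3, volume 10, value 46
- C: weight 9, volume 7, value 39
- A: weight 3, volume 7, value 25
Best: $71.

$71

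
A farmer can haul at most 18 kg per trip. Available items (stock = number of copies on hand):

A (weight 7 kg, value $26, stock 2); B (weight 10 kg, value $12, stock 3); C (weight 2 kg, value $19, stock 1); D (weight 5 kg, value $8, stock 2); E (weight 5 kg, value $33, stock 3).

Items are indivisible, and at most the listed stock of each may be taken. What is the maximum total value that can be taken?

$118

Best selections within weight 18 and stock limits:
- 1×C + 3×E: weight 17, value 118
- 3×E: weight 15, value 99
Best: $118.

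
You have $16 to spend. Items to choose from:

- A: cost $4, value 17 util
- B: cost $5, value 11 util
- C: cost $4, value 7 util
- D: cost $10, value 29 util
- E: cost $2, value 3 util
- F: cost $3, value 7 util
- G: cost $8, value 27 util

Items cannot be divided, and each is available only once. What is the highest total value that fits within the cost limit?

51 util

Check high-value combinations within $16:
- A+F+G: cost 4+3+8=15, value 17+7+27=51
- A+C+G: cost 4+4+8=16, value 17+7+27=51
- A+D+E: cost 4+10+2=16, value 17+29+3=49
- A+E+G: cost 4+2+8=14, value 17+3+27=47
- A+D: cost 4+10=14, value 17+29=46
Best: 51 util.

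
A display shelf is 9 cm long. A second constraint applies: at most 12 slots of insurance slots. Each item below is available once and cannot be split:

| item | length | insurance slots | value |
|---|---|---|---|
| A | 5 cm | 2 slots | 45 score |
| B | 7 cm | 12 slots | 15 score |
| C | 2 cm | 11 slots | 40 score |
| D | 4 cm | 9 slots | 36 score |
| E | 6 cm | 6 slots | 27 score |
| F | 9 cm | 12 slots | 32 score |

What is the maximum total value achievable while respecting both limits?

81 score

Feasible sets respecting both limits:
- A+D: length 9, insurance slots 11, value 81
- A: length 5, insurance slots 2, value 45
- C: length 2, insurance slots 11, value 40
- D: length 4, insurance slots 9, value 36
Best: 81 score.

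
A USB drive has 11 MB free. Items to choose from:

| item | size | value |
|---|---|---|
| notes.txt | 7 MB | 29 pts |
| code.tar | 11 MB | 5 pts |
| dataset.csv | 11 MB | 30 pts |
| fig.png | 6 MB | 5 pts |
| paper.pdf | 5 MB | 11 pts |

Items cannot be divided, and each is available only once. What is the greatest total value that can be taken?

30 pts

Check high-value combinations within 11 MB:
- dataset.csv: size 11, value 30
- notes.txt: size 7, value 29
- fig.png+paper.pdf: size 6+5=11, value 5+11=16
- paper.pdf: size 5, value 11
- fig.png: size 6, value 5
Best: 30 pts.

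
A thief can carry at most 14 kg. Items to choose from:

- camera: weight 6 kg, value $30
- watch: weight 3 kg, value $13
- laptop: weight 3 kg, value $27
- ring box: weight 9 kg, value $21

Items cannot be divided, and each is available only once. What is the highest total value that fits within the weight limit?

Check high-value combinations within 14 kg:
- camera+watch+laptop: weight 6+3+3=12, value 30+13+27=70
- camera+laptop: weight 6+3=9, value 30+27=57
- laptop+ring box: weight 3+9=12, value 27+21=48
- camera+watch: weight 6+3=9, value 30+13=43
Best: $70.

$70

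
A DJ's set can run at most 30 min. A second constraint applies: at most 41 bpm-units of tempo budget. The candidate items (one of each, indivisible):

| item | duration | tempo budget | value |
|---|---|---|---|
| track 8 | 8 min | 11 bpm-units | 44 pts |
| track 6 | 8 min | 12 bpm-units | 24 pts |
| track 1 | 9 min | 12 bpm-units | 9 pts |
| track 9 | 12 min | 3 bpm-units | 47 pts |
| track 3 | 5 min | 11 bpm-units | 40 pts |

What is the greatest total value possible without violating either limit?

Feasible sets respecting both limits:
- track 8+track 9+track 3: duration 25, tempo budget 25, value 131
- track 8+track 6+track 9: duration 28, tempo budget 26, value 115
- track 6+track 9+track 3: duration 25, tempo budget 26, value 111
Best: 131 pts.

131 pts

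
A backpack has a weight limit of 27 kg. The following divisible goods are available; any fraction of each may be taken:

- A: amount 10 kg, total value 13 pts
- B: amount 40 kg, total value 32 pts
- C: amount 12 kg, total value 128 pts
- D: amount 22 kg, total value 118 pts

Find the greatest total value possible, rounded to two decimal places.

Take in order of value per unit:
- C (128/12 per unit): all 12 → value 128, running total 128.00
- D (118/22 per unit): 15 of 22 → value 15×118/22 = 80.4545, running total 208.45
Total 208.45.

208.45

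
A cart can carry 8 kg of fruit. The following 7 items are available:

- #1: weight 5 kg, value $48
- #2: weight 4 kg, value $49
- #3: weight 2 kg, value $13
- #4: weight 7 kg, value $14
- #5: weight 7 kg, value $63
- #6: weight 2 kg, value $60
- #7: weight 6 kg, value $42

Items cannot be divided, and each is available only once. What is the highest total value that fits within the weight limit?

$122

This is a 0/1 knapsack; check combinations near the capacity.
- #2+#3+#6: weight 4+2+2=8, value 49+13+60=122
- #2+#6: weight 4+2=6, value 49+60=109
- #1+#6: weight 5+2=7, value 48+60=108
Best: $122.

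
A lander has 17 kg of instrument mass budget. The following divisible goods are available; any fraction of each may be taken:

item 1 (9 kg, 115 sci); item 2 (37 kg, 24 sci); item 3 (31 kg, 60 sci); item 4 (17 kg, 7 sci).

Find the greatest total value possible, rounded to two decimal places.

130.48

Take in order of value per unit:
- item 1 (115/9 per unit): all 9 → value 115, running total 115.00
- item 3 (60/31 per unit): 8 of 31 → value 8×60/31 = 15.4839, running total 130.48
Total 130.48.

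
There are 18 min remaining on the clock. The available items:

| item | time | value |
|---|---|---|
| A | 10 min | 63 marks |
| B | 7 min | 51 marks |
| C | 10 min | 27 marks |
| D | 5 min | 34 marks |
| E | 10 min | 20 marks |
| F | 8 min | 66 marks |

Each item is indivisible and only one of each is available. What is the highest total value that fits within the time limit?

129 marks

This is a 0/1 knapsack; check combinations near the capacity.
- A+F: time 10+8=18, value 63+66=129
- B+F: time 7+8=15, value 51+66=117
- A+B: time 10+7=17, value 63+51=114
Best: 129 marks.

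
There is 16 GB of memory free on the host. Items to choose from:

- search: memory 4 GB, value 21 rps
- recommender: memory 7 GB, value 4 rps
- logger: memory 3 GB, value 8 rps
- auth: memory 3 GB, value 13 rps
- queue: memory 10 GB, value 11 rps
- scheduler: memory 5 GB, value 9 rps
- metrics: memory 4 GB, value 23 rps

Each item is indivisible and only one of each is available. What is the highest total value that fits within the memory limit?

Check high-value combinations within 16 GB:
- search+auth+scheduler+metrics: memory 4+3+5+4=16, value 21+13+9+23=66
- search+logger+auth+metrics: memory 4+3+3+4=14, value 21+8+13+23=65
- search+logger+scheduler+metrics: memory 4+3+5+4=16, value 21+8+9+23=61
- search+auth+metrics: memory 4+3+4=11, value 21+13+23=57
Best: 66 rps.

66 rps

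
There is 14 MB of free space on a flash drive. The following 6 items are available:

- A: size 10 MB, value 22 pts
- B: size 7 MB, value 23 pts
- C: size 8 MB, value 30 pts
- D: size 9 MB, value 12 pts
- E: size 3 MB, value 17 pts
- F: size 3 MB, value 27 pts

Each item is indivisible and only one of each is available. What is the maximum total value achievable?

74 pts

Check high-value combinations within 14 MB:
- C+E+F: size 8+3+3=14, value 30+17+27=74
- B+E+F: size 7+3+3=13, value 23+17+27=67
- C+F: size 8+3=11, value 30+27=57
Best: 74 pts.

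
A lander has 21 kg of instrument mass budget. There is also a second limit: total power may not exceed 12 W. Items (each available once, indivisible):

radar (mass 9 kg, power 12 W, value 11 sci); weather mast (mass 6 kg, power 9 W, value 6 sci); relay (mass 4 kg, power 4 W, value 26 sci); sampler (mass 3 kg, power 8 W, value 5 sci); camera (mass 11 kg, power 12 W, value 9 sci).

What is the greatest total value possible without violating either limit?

Feasible sets respecting both limits:
- relay+sampler: mass 7, power 12, value 31
- relay: mass 4, power 4, value 26
- radar: mass 9, power 12, value 11
- camera: mass 11, power 12, value 9
Best: 31 sci.

31 sci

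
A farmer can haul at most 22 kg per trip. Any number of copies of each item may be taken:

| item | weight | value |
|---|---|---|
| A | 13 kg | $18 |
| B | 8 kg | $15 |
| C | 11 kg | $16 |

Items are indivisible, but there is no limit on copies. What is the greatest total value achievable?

$33

Best value-per-unit is B at 15/8; filling with it alone gives 2×15 = 30.
Optimal mix: 1×A + 1×B → weight 21, value 33.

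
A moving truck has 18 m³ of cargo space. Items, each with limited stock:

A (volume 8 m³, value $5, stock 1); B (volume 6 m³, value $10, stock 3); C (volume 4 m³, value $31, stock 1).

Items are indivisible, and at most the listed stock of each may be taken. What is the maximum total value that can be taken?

$51

Top feasible selections:
- 2×B + 1×C: volume 16, value 51
- 1×A + 1×B + 1×C: volume 18, value 46
Best: $51.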